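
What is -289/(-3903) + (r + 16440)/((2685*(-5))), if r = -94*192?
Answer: 3385283/17465925 ≈ 0.19382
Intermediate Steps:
r = -18048
-289/(-3903) + (r + 16440)/((2685*(-5))) = -289/(-3903) + (-18048 + 16440)/((2685*(-5))) = -289*(-1/3903) - 1608/(-13425) = 289/3903 - 1608*(-1/13425) = 289/3903 + 536/4475 = 3385283/17465925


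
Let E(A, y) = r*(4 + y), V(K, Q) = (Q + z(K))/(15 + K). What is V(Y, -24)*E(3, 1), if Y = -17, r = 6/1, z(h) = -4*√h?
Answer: 360 + 60*I*√17 ≈ 360.0 + 247.39*I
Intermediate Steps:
r = 6 (r = 6*1 = 6)
V(K, Q) = (Q - 4*√K)/(15 + K)
E(A, y) = 24 + 6*y (E(A, y) = 6*(4 + y) = 24 + 6*y)
V(Y, -24)*E(3, 1) = ((-24 - 4*I*√17)/(15 - 17))*(24 + 6*1) = ((-24 - 4*I*√17)/(-2))*(24 + 6) = -(-24 - 4*I*√17)/2*30 = (12 + 2*I*√17)*30 = 360 + 60*I*√17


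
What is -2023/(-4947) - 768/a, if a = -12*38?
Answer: 11573/5529 ≈ 2.0931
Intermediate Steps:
a = -456
-2023/(-4947) - 768/a = -2023/(-4947) - 768/(-456) = -2023*(-1/4947) - 768*(-1/456) = 119/291 + 32/19 = 11573/5529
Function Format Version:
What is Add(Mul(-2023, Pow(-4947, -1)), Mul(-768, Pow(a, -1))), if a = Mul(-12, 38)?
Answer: Rational(11573, 5529) ≈ 2.0931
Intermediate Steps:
a = -456
Add(Mul(-2023, Pow(-4947, -1)), Mul(-768, Pow(a, -1))) = Add(Mul(-2023, Pow(-4947, -1)), Mul(-768, Pow(-456, -1))) = Add(Mul(-2023, Rational(-1, 4947)), Mul(-768, Rational(-1, 456))) = Add(Rational(119, 291), Rational(32, 19)) = Rational(11573, 5529)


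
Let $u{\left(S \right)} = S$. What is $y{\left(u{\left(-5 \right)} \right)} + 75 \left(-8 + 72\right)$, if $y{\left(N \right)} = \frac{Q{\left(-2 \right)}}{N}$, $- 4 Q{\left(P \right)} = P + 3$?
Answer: $\frac{96001}{20} \approx 4800.0$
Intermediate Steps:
$Q{\left(P \right)} = - \frac{3}{4} - \frac{P}{4}$ ($Q{\left(P \right)} = - \frac{P + 3}{4} = - \frac{3 + P}{4} = - \frac{3}{4} - \frac{P}{4}$)
$y{\left(N \right)} = - \frac{1}{4 N}$ ($y{\left(N \right)} = \frac{- \frac{3}{4} - - \frac{1}{2}}{N} = \frac{- \frac{3}{4} + \frac{1}{2}}{N} = - \frac{1}{4 N}$)
$y{\left(u{\left(-5 \right)} \right)} + 75 \left(-8 + 72\right) = - \frac{1}{4 \left(-5\right)} + 75 \left(-8 + 72\right) = \left(- \frac{1}{4}\right) \left(- \frac{1}{5}\right) + 75 \cdot 64 = \frac{1}{20} + 4800 = \frac{96001}{20}$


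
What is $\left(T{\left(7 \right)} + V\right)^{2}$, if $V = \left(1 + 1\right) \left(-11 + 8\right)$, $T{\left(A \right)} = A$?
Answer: $1$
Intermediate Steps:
$V = -6$ ($V = 2 \left(-3\right) = -6$)
$\left(T{\left(7 \right)} + V\right)^{2} = \left(7 - 6\right)^{2} = 1^{2} = 1$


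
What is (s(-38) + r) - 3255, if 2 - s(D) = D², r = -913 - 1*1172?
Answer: -6782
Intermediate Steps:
r = -2085 (r = -913 - 1172 = -2085)
s(D) = 2 - D²
(s(-38) + r) - 3255 = ((2 - 1*(-38)²) - 2085) - 3255 = ((2 - 1*1444) - 2085) - 3255 = ((2 - 1444) - 2085) - 3255 = (-1442 - 2085) - 3255 = -3527 - 3255 = -6782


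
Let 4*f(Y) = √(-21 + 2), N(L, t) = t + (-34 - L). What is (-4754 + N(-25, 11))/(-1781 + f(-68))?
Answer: 135412992/50751395 + 19008*I*√19/50751395 ≈ 2.6682 + 0.0016325*I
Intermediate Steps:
N(L, t) = -34 + t - L
f(Y) = I*√19/4 (f(Y) = √(-21 + 2)/4 = √(-19)/4 = (I*√19)/4 = I*√19/4)
(-4754 + N(-25, 11))/(-1781 + f(-68)) = (-4754 + (-34 + 11 - 1*(-25)))/(-1781 + I*√19/4) = (-4754 + (-34 + 11 + 25))/(-1781 + I*√19/4) = (-4754 + 2)/(-1781 + I*√19/4) = -4752/(-1781 + I*√19/4)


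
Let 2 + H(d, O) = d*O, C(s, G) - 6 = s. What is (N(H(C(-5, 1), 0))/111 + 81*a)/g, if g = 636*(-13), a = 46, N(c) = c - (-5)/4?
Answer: -42419/94128 ≈ -0.45065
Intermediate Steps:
C(s, G) = 6 + s
H(d, O) = -2 + O*d (H(d, O) = -2 + d*O = -2 + O*d)
N(c) = 5/4 + c (N(c) = c - (-5)/4 = c - 1*(-5/4) = c + 5/4 = 5/4 + c)
g = -8268
(N(H(C(-5, 1), 0))/111 + 81*a)/g = ((5/4 + (-2 + 0*(6 - 5)))/111 + 81*46)/(-8268) = ((5/4 + (-2 + 0*1))*(1/111) + 3726)*(-1/8268) = ((5/4 + (-2 + 0))*(1/111) + 3726)*(-1/8268) = ((5/4 - 2)*(1/111) + 3726)*(-1/8268) = (-3/4*1/111 + 3726)*(-1/8268) = (-1/148 + 3726)*(-1/8268) = (551447/148)*(-1/8268) = -42419/94128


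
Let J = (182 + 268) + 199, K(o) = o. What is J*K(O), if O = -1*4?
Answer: -2596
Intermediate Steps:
O = -4
J = 649 (J = 450 + 199 = 649)
J*K(O) = 649*(-4) = -2596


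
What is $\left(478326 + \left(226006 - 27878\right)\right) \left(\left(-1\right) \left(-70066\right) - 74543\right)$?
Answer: $-3028484558$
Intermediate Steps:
$\left(478326 + \left(226006 - 27878\right)\right) \left(\left(-1\right) \left(-70066\right) - 74543\right) = \left(478326 + 198128\right) \left(70066 - 74543\right) = 676454 \left(-4477\right) = -3028484558$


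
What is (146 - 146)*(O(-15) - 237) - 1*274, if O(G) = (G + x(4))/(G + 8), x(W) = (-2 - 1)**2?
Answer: -274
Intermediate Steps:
x(W) = 9 (x(W) = (-3)**2 = 9)
O(G) = (9 + G)/(8 + G) (O(G) = (G + 9)/(G + 8) = (9 + G)/(8 + G))
(146 - 146)*(O(-15) - 237) - 1*274 = (146 - 146)*((9 - 15)/(8 - 15) - 237) - 1*274 = 0*(-6/(-7) - 237) - 274 = 0*(-1/7*(-6) - 237) - 274 = 0*(6/7 - 237) - 274 = 0*(-1653/7) - 274 = 0 - 274 = -274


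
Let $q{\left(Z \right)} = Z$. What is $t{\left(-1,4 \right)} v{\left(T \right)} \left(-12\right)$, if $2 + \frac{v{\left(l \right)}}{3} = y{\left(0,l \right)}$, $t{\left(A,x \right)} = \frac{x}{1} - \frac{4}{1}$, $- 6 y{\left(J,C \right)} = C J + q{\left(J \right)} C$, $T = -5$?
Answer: $0$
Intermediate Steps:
$y{\left(J,C \right)} = - \frac{C J}{3}$ ($y{\left(J,C \right)} = - \frac{C J + J C}{6} = - \frac{C J + C J}{6} = - \frac{2 C J}{6} = - \frac{C J}{3}$)
$t{\left(A,x \right)} = -4 + x$ ($t{\left(A,x \right)} = x 1 - 4 = x - 4 = -4 + x$)
$v{\left(l \right)} = -6$ ($v{\left(l \right)} = -6 + 3 \left(\left(- \frac{1}{3}\right) l 0\right) = -6 + 3 \cdot 0 = -6 + 0 = -6$)
$t{\left(-1,4 \right)} v{\left(T \right)} \left(-12\right) = \left(-4 + 4\right) \left(-6\right) \left(-12\right) = 0 \left(-6\right) \left(-12\right) = 0 \left(-12\right) = 0$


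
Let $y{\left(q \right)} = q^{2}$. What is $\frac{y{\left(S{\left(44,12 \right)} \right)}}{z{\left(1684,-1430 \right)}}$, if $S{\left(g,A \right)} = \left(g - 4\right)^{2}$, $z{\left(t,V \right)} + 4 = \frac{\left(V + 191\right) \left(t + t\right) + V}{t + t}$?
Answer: $- \frac{4311040000}{2093927} \approx -2058.8$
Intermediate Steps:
$z{\left(t,V \right)} = -4 + \frac{V + 2 t \left(191 + V\right)}{2 t}$ ($z{\left(t,V \right)} = -4 + \frac{\left(V + 191\right) \left(t + t\right) + V}{t + t} = -4 + \frac{\left(191 + V\right) 2 t + V}{2 t} = -4 + \left(2 t \left(191 + V\right) + V\right) \frac{1}{2 t} = -4 + \left(V + 2 t \left(191 + V\right)\right) \frac{1}{2 t} = -4 + \frac{V + 2 t \left(191 + V\right)}{2 t}$)
$S{\left(g,A \right)} = \left(-4 + g\right)^{2}$ ($S{\left(g,A \right)} = \left(g - 4\right)^{2} = \left(-4 + g\right)^{2}$)
$\frac{y{\left(S{\left(44,12 \right)} \right)}}{z{\left(1684,-1430 \right)}} = \frac{\left(\left(-4 + 44\right)^{2}\right)^{2}}{187 - 1430 + \frac{1}{2} \left(-1430\right) \frac{1}{1684}} = \frac{\left(40^{2}\right)^{2}}{187 - 1430 + \frac{1}{2} \left(-1430\right) \frac{1}{1684}} = \frac{1600^{2}}{187 - 1430 - \frac{715}{1684}} = \frac{2560000}{- \frac{2093927}{1684}} = 2560000 \left(- \frac{1684}{2093927}\right) = - \frac{4311040000}{2093927}$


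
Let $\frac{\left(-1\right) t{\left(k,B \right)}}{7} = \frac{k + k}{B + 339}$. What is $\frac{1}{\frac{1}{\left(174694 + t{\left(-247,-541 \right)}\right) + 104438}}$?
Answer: $\frac{28190603}{101} \approx 2.7912 \cdot 10^{5}$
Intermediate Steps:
$t{\left(k,B \right)} = - \frac{14 k}{339 + B}$ ($t{\left(k,B \right)} = - 7 \frac{k + k}{B + 339} = - 7 \frac{2 k}{339 + B} = - \frac{14 k}{339 + B}$)
$\frac{1}{\frac{1}{\left(174694 + t{\left(-247,-541 \right)}\right) + 104438}} = \frac{1}{\frac{1}{\left(174694 - - \frac{3458}{339 - 541}\right) + 104438}} = \frac{1}{\frac{1}{\left(174694 - - \frac{3458}{-202}\right) + 104438}} = \frac{1}{\frac{1}{\left(174694 - \left(-3458\right) \left(- \frac{1}{202}\right)\right) + 104438}} = \frac{1}{\frac{1}{\left(174694 - \frac{1729}{101}\right) + 104438}} = \frac{1}{\frac{1}{\frac{17642365}{101} + 104438}} = \frac{1}{\frac{1}{\frac{28190603}{101}}} = \frac{1}{\frac{101}{28190603}} = \frac{28190603}{101}$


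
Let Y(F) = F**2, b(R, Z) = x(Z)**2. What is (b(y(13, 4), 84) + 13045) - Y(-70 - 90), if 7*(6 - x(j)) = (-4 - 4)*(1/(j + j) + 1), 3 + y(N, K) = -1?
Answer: -270196394/21609 ≈ -12504.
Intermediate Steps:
y(N, K) = -4 (y(N, K) = -3 - 1 = -4)
x(j) = 50/7 + 4/(7*j) (x(j) = 6 - (-4 - 4)*(1/(j + j) + 1)/7 = 6 - (-8)*(1/(2*j) + 1)/7 = 6 - (-8)*(1 + 1/(2*j))/7 = 6 - (-8 - 4/j)/7 = 6 + (8/7 + 4/(7*j)) = 50/7 + 4/(7*j))
b(R, Z) = 4*(2 + 25*Z)**2/(49*Z**2) (b(R, Z) = (2*(2 + 25*Z)/(7*Z))**2 = 4*(2 + 25*Z)**2/(49*Z**2))
(b(y(13, 4), 84) + 13045) - Y(-70 - 90) = ((4/49)*(2 + 25*84)**2/84**2 + 13045) - (-70 - 90)**2 = ((4/49)*(1/7056)*(2 + 2100)**2 + 13045) - 1*(-160)**2 = ((4/49)*(1/7056)*2102**2 + 13045) - 1*25600 = ((4/49)*(1/7056)*4418404 + 13045) - 25600 = (1104601/21609 + 13045) - 25600 = 282994006/21609 - 25600 = -270196394/21609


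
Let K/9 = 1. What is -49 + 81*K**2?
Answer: 6512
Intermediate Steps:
K = 9 (K = 9*1 = 9)
-49 + 81*K**2 = -49 + 81*9**2 = -49 + 81*81 = -49 + 6561 = 6512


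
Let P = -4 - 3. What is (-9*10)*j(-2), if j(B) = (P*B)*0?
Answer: 0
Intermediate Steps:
P = -7
j(B) = 0 (j(B) = -7*B*0 = 0)
(-9*10)*j(-2) = -9*10*0 = -90*0 = 0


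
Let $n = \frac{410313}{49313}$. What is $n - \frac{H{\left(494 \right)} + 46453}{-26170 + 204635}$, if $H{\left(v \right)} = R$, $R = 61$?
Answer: $\frac{70932764663}{8800644545} \approx 8.06$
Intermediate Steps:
$H{\left(v \right)} = 61$
$n = \frac{410313}{49313}$ ($n = 410313 \cdot \frac{1}{49313} = \frac{410313}{49313} \approx 8.3206$)
$n - \frac{H{\left(494 \right)} + 46453}{-26170 + 204635} = \frac{410313}{49313} - \frac{61 + 46453}{-26170 + 204635} = \frac{410313}{49313} - \frac{46514}{178465} = \frac{70932764663}{8800644545}$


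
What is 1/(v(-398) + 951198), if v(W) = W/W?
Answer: 1/951199 ≈ 1.0513e-6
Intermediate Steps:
v(W) = 1
1/(v(-398) + 951198) = 1/(1 + 951198) = 1/951199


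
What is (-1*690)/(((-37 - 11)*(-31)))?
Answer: -115/248 ≈ -0.46371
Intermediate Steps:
(-1*690)/(((-37 - 11)*(-31))) = -690/((-48*(-31))) = -690/1488 = -690*1/1488 = -115/248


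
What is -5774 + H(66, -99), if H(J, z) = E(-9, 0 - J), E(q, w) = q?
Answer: -5783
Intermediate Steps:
H(J, z) = -9
-5774 + H(66, -99) = -5774 - 9 = -5783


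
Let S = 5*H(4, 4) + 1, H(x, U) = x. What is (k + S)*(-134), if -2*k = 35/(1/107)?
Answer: 248101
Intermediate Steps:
k = -3745/2 (k = -35/(2*(1/107)) = -35/(2*1/107) = -35*107/2 = -½*3745 = -3745/2 ≈ -1872.5)
S = 21 (S = 5*4 + 1 = 20 + 1 = 21)
(k + S)*(-134) = (-3745/2 + 21)*(-134) = -3703/2*(-134) = 248101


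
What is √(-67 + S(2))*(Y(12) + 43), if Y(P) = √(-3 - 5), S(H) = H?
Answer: -2*√130 + 43*I*√65 ≈ -22.803 + 346.68*I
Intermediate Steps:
Y(P) = 2*I*√2 (Y(P) = √(-8) = 2*I*√2)
√(-67 + S(2))*(Y(12) + 43) = √(-67 + 2)*(2*I*√2 + 43) = √(-65)*(43 + 2*I*√2) = (I*√65)*(43 + 2*I*√2) = I*√65*(43 + 2*I*√2)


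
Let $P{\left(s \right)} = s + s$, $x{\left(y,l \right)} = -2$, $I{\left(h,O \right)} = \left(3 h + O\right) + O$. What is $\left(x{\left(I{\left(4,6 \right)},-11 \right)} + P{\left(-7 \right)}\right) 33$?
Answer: $-528$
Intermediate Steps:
$I{\left(h,O \right)} = 2 O + 3 h$ ($I{\left(h,O \right)} = \left(O + 3 h\right) + O = 2 O + 3 h$)
$P{\left(s \right)} = 2 s$
$\left(x{\left(I{\left(4,6 \right)},-11 \right)} + P{\left(-7 \right)}\right) 33 = \left(-2 + 2 \left(-7\right)\right) 33 = \left(-2 - 14\right) 33 = \left(-16\right) 33 = -528$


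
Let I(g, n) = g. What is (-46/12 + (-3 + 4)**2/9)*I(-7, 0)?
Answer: 469/18 ≈ 26.056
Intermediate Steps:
(-46/12 + (-3 + 4)**2/9)*I(-7, 0) = (-46/12 + (-3 + 4)**2/9)*(-7) = (-46*1/12 + 1**2*(1/9))*(-7) = (-23/6 + 1*(1/9))*(-7) = (-23/6 + 1/9)*(-7) = -67/18*(-7) = 469/18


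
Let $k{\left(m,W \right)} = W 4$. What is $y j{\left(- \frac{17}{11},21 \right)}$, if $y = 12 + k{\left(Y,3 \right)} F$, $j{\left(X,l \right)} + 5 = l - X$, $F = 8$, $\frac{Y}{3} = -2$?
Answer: $\frac{20844}{11} \approx 1894.9$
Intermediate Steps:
$Y = -6$ ($Y = 3 \left(-2\right) = -6$)
$k{\left(m,W \right)} = 4 W$
$j{\left(X,l \right)} = -5 + l - X$ ($j{\left(X,l \right)} = -5 - \left(X - l\right) = -5 + l - X$)
$y = 108$ ($y = 12 + 4 \cdot 3 \cdot 8 = 12 + 12 \cdot 8 = 12 + 96 = 108$)
$y j{\left(- \frac{17}{11},21 \right)} = 108 \left(-5 + 21 - - \frac{17}{11}\right) = 108 \left(-5 + 21 + \frac{17}{11}\right) = 108 \cdot \frac{193}{11} = \frac{20844}{11}$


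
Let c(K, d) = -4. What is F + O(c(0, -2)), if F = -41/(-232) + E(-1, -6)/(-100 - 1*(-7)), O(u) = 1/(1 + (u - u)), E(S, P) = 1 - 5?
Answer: 26317/21576 ≈ 1.2197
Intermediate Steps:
E(S, P) = -4
O(u) = 1 (O(u) = 1/(1 + 0) = 1/1 = 1)
F = 4741/21576 (F = -41/(-232) - 4/(-100 - 1*(-7)) = -41*(-1/232) - 4/(-100 + 7) = 41/232 - 4/(-93) = 41/232 - 4*(-1/93) = 41/232 + 4/93 = 4741/21576 ≈ 0.21973)
F + O(c(0, -2)) = 4741/21576 + 1 = 26317/21576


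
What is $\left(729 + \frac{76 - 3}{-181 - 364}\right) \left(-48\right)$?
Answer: $- \frac{19067136}{545} \approx -34986.0$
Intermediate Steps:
$\left(729 + \frac{76 - 3}{-181 - 364}\right) \left(-48\right) = \left(729 + \frac{73}{-545}\right) \left(-48\right) = \left(729 + 73 \left(- \frac{1}{545}\right)\right) \left(-48\right) = \left(729 - \frac{73}{545}\right) \left(-48\right) = \frac{397232}{545} \left(-48\right) = - \frac{19067136}{545}$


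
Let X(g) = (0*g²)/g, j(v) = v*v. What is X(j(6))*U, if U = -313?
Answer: 0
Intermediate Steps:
j(v) = v²
X(g) = 0 (X(g) = 0/g = 0)
X(j(6))*U = 0*(-313) = 0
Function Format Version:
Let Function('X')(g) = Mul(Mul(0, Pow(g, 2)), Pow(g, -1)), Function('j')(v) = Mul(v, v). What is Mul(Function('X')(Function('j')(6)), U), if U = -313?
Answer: 0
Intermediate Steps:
Function('j')(v) = Pow(v, 2)
Function('X')(g) = 0 (Function('X')(g) = Mul(0, Pow(g, -1)) = 0)
Mul(Function('X')(Function('j')(6)), U) = Mul(0, -313) = 0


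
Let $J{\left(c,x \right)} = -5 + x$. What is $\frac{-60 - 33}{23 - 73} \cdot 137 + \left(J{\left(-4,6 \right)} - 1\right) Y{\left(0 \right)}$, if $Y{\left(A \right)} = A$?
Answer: $\frac{12741}{50} \approx 254.82$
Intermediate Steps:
$\frac{-60 - 33}{23 - 73} \cdot 137 + \left(J{\left(-4,6 \right)} - 1\right) Y{\left(0 \right)} = \frac{-60 - 33}{23 - 73} \cdot 137 + \left(\left(-5 + 6\right) - 1\right) 0 = - \frac{93}{-50} \cdot 137 + \left(1 - 1\right) 0 = \left(-93\right) \left(- \frac{1}{50}\right) 137 + 0 \cdot 0 = \frac{93}{50} \cdot 137 + 0 = \frac{12741}{50} + 0 = \frac{12741}{50}$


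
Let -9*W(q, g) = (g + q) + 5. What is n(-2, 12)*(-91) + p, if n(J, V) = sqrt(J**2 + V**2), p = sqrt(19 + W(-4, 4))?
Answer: -182*sqrt(37) + sqrt(166)/3 ≈ -1102.8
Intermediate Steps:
W(q, g) = -5/9 - g/9 - q/9 (W(q, g) = -((g + q) + 5)/9 = -(5 + g + q)/9 = -5/9 - g/9 - q/9)
p = sqrt(166)/3 (p = sqrt(19 + (-5/9 - 1/9*4 - 1/9*(-4))) = sqrt(19 + (-5/9 - 4/9 + 4/9)) = sqrt(19 - 5/9) = sqrt(166/9) = sqrt(166)/3 ≈ 4.2947)
n(-2, 12)*(-91) + p = sqrt((-2)**2 + 12**2)*(-91) + sqrt(166)/3 = sqrt(4 + 144)*(-91) + sqrt(166)/3 = sqrt(148)*(-91) + sqrt(166)/3 = (2*sqrt(37))*(-91) + sqrt(166)/3 = -182*sqrt(37) + sqrt(166)/3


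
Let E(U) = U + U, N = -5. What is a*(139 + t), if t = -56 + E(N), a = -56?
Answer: -4088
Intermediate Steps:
E(U) = 2*U
t = -66 (t = -56 + 2*(-5) = -56 - 10 = -66)
a*(139 + t) = -56*(139 - 66) = -56*73 = -4088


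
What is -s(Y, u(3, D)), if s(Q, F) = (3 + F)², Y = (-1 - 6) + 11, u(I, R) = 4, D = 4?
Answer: -49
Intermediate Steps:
Y = 4 (Y = -7 + 11 = 4)
-s(Y, u(3, D)) = -(3 + 4)² = -1*7² = -1*49 = -49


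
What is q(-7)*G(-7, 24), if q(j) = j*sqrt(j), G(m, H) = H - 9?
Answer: -105*I*sqrt(7) ≈ -277.8*I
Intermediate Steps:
G(m, H) = -9 + H
q(j) = j**(3/2)
q(-7)*G(-7, 24) = (-7)**(3/2)*(-9 + 24) = -7*I*sqrt(7)*15 = -105*I*sqrt(7)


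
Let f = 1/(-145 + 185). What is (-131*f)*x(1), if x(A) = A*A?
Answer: -131/40 ≈ -3.2750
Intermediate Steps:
x(A) = A**2
f = 1/40 ≈ 0.025000
(-131*f)*x(1) = -131*1/40*1**2 = -131/40*1 = -131/40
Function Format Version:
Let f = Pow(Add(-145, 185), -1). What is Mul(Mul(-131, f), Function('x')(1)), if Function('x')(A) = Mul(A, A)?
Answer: Rational(-131, 40) ≈ -3.2750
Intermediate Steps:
Function('x')(A) = Pow(A, 2)
f = Rational(1, 40) (f = Pow(40, -1) = Rational(1, 40) ≈ 0.025000)
Mul(Mul(-131, f), Function('x')(1)) = Mul(Mul(-131, Rational(1, 40)), Pow(1, 2)) = Mul(Rational(-131, 40), 1) = Rational(-131, 40)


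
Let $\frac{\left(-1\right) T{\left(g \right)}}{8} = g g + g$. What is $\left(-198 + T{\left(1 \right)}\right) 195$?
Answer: $-41730$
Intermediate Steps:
$T{\left(g \right)} = - 8 g - 8 g^{2}$ ($T{\left(g \right)} = - 8 \left(g g + g\right) = - 8 \left(g^{2} + g\right) = - 8 \left(g + g^{2}\right) = - 8 g - 8 g^{2}$)
$\left(-198 + T{\left(1 \right)}\right) 195 = \left(-198 - 8 \left(1 + 1\right)\right) 195 = \left(-198 - 8 \cdot 2\right) 195 = \left(-198 - 16\right) 195 = \left(-214\right) 195 = -41730$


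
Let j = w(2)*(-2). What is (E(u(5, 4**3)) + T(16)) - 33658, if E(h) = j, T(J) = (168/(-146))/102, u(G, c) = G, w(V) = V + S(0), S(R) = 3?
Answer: -41782002/1241 ≈ -33668.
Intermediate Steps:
w(V) = 3 + V (w(V) = V + 3 = 3 + V)
T(J) = -14/1241 (T(J) = (168*(-1/146))*(1/102) = -84/73*1/102 = -14/1241)
j = -10 (j = (3 + 2)*(-2) = 5*(-2) = -10)
E(h) = -10
(E(u(5, 4**3)) + T(16)) - 33658 = (-10 - 14/1241) - 33658 = -12424/1241 - 33658 = -41782002/1241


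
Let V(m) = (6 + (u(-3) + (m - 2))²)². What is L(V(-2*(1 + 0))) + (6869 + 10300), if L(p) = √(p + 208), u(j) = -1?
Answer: 17169 + √1169 ≈ 17203.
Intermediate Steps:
V(m) = (6 + (-3 + m)²)² (V(m) = (6 + (-1 + (m - 2))²)² = (6 + (-1 + (-2 + m))²)² = (6 + (-3 + m)²)²)
L(p) = √(208 + p)
L(V(-2*(1 + 0))) + (6869 + 10300) = √(208 + (6 + (-3 - 2*(1 + 0))²)²) + (6869 + 10300) = √(208 + (6 + (-3 - 2*1)²)²) + 17169 = √(208 + (6 + (-3 - 2)²)²) + 17169 = √(208 + (6 + (-5)²)²) + 17169 = √(208 + (6 + 25)²) + 17169 = √(208 + 31²) + 17169 = √(208 + 961) + 17169 = √1169 + 17169 = 17169 + √1169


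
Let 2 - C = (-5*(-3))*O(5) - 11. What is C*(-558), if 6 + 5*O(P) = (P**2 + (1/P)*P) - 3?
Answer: 21204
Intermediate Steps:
O(P) = -8/5 + P**2/5 (O(P) = -6/5 + ((P**2 + (1/P)*P) - 3)/5 = -6/5 + ((P**2 + P/P) - 3)/5 = -6/5 + ((P**2 + 1) - 3)/5 = -6/5 + ((1 + P**2) - 3)/5 = -6/5 + (-2 + P**2)/5 = -6/5 + (-2/5 + P**2/5) = -8/5 + P**2/5)
C = -38 (C = 2 - ((-5*(-3))*(-8/5 + (1/5)*5**2) - 11) = 2 - (15*(-8/5 + (1/5)*25) - 11) = 2 - (15*(-8/5 + 5) - 11) = 2 - (15*(17/5) - 11) = 2 - (51 - 11) = 2 - 1*40 = 2 - 40 = -38)
C*(-558) = -38*(-558) = 21204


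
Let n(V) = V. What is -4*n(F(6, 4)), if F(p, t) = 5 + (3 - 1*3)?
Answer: -20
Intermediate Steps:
F(p, t) = 5 (F(p, t) = 5 + (3 - 3) = 5 + 0 = 5)
-4*n(F(6, 4)) = -4*5 = -20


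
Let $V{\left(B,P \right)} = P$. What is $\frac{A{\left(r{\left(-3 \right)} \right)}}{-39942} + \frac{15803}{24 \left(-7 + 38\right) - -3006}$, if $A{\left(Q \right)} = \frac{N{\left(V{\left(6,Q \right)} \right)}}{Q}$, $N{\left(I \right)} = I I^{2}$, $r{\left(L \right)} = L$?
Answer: $\frac{17532491}{4160625} \approx 4.2139$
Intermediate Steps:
$N{\left(I \right)} = I^{3}$
$A{\left(Q \right)} = Q^{2}$ ($A{\left(Q \right)} = \frac{Q^{3}}{Q} = Q^{2}$)
$\frac{A{\left(r{\left(-3 \right)} \right)}}{-39942} + \frac{15803}{24 \left(-7 + 38\right) - -3006} = \frac{\left(-3\right)^{2}}{-39942} + \frac{15803}{24 \left(-7 + 38\right) - -3006} = 9 \left(- \frac{1}{39942}\right) + \frac{15803}{24 \cdot 31 + 3006} = - \frac{1}{4438} + \frac{15803}{744 + 3006} = - \frac{1}{4438} + \frac{15803}{3750} = \frac{17532491}{4160625}$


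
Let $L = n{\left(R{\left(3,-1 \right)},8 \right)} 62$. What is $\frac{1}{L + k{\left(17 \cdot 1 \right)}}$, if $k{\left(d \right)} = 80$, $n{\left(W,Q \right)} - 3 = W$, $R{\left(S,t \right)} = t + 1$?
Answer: $\frac{1}{266} \approx 0.0037594$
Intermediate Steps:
$R{\left(S,t \right)} = 1 + t$
$n{\left(W,Q \right)} = 3 + W$
$L = 186$ ($L = \left(3 + \left(1 - 1\right)\right) 62 = \left(3 + 0\right) 62 = 3 \cdot 62 = 186$)
$\frac{1}{L + k{\left(17 \cdot 1 \right)}} = \frac{1}{186 + 80} = \frac{1}{266}$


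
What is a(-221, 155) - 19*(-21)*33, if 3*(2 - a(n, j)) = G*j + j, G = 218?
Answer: 1854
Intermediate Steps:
a(n, j) = 2 - 73*j (a(n, j) = 2 - (218*j + j)/3 = 2 - 73*j)
a(-221, 155) - 19*(-21)*33 = (2 - 73*155) - 19*(-21)*33 = (2 - 11315) + 399*33 = -11313 + 13167 = 1854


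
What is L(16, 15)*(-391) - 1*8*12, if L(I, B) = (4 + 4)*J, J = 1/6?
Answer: -1852/3 ≈ -617.33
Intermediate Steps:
J = ⅙ (J = 1*(⅙) = ⅙ ≈ 0.16667)
L(I, B) = 4/3 (L(I, B) = (4 + 4)*(⅙) = 8*(⅙) = 4/3)
L(16, 15)*(-391) - 1*8*12 = (4/3)*(-391) - 1*8*12 = -1564/3 - 8*12 = -1564/3 - 96 = -1852/3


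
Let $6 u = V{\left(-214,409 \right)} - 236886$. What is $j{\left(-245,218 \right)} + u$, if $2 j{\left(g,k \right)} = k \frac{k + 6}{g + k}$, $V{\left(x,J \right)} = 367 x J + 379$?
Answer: $- \frac{291275773}{54} \approx -5.394 \cdot 10^{6}$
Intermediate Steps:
$V{\left(x,J \right)} = 379 + 367 J x$ ($V{\left(x,J \right)} = 367 J x + 379 = 379 + 367 J x$)
$u = - \frac{10786183}{2}$ ($u = \frac{\left(379 + 367 \cdot 409 \left(-214\right)\right) - 236886}{6} = \frac{\left(379 - 32122042\right) - 236886}{6} = \frac{-32121663 - 236886}{6} = \frac{1}{6} \left(-32358549\right) = - \frac{10786183}{2} \approx -5.3931 \cdot 10^{6}$)
$j{\left(g,k \right)} = \frac{k \left(6 + k\right)}{2 \left(g + k\right)}$ ($j{\left(g,k \right)} = \frac{k \frac{k + 6}{g + k}}{2} = \frac{k \frac{6 + k}{g + k}}{2} = \frac{k \frac{1}{g + k} \left(6 + k\right)}{2} = \frac{k \left(6 + k\right)}{2 \left(g + k\right)}$)
$j{\left(-245,218 \right)} + u = \frac{1}{2} \cdot 218 \frac{1}{-245 + 218} \left(6 + 218\right) - \frac{10786183}{2} = \frac{1}{2} \cdot 218 \frac{1}{-27} \cdot 224 - \frac{10786183}{2} = \frac{1}{2} \cdot 218 \left(- \frac{1}{27}\right) 224 - \frac{10786183}{2} = - \frac{24416}{27} - \frac{10786183}{2} = - \frac{291275773}{54}$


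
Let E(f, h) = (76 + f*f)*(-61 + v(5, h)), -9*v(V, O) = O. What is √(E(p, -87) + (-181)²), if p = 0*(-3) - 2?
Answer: √257889/3 ≈ 169.28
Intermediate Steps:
v(V, O) = -O/9
p = -2 (p = 0 - 2 = -2)
E(f, h) = (-61 - h/9)*(76 + f²) (E(f, h) = (76 + f*f)*(-61 - h/9) = (76 + f²)*(-61 - h/9) = (-61 - h/9)*(76 + f²))
√(E(p, -87) + (-181)²) = √((-4636 - 61*(-2)² - 76/9*(-87) - ⅑*(-87)*(-2)²) + (-181)²) = √((-4636 - 61*4 + 2204/3 - ⅑*(-87)*4) + 32761) = √((-4636 - 244 + 2204/3 + 116/3) + 32761) = √(-12320/3 + 32761) = √(85963/3) = √257889/3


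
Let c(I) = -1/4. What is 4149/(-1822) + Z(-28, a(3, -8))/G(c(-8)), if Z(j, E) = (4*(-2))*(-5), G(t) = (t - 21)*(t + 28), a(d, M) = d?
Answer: -8062379/3438114 ≈ -2.3450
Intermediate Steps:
c(I) = -¼ (c(I) = -1*¼ = -¼)
G(t) = (-21 + t)*(28 + t)
Z(j, E) = 40 (Z(j, E) = -8*(-5) = 40)
4149/(-1822) + Z(-28, a(3, -8))/G(c(-8)) = 4149/(-1822) + 40/(-588 + (-¼)² + 7*(-¼)) = 4149*(-1/1822) + 40/(-588 + 1/16 - 7/4) = -4149/1822 + 40/(-9435/16) = -4149/1822 + 40*(-16/9435) = -4149/1822 - 128/1887 = -8062379/3438114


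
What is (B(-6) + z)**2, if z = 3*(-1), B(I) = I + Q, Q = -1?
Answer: 100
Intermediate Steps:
B(I) = -1 + I (B(I) = I - 1 = -1 + I)
z = -3
(B(-6) + z)**2 = ((-1 - 6) - 3)**2 = (-7 - 3)**2 = (-10)**2 = 100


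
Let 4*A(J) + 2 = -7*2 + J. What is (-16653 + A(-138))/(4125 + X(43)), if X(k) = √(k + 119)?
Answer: -45901625/11343642 + 33383*√2/3781214 ≈ -4.0340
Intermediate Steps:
A(J) = -4 + J/4 (A(J) = -½ + (-7*2 + J)/4 = -½ + (-14 + J)/4 = -½ + (-7/2 + J/4) = -4 + J/4)
X(k) = √(119 + k)
(-16653 + A(-138))/(4125 + X(43)) = (-16653 + (-4 + (¼)*(-138)))/(4125 + √(119 + 43)) = (-16653 + (-4 - 69/2))/(4125 + √162) = (-16653 - 77/2)/(4125 + 9*√2) = -33383/(2*(4125 + 9*√2))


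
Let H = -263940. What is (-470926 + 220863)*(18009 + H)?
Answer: 61498243653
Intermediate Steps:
(-470926 + 220863)*(18009 + H) = (-470926 + 220863)*(18009 - 263940) = -250063*(-245931) = 61498243653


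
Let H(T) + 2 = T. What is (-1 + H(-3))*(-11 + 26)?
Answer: -90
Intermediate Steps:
H(T) = -2 + T
(-1 + H(-3))*(-11 + 26) = (-1 + (-2 - 3))*(-11 + 26) = (-1 - 5)*15 = -6*15 = -90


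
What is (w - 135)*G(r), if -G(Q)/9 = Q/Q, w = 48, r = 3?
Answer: 783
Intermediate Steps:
G(Q) = -9 (G(Q) = -9*Q/Q = -9*1 = -9)
(w - 135)*G(r) = (48 - 135)*(-9) = -87*(-9) = 783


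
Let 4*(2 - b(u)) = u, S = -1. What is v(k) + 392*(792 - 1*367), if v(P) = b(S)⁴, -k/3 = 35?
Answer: 42656161/256 ≈ 1.6663e+5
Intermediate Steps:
k = -105 (k = -3*35 = -105)
b(u) = 2 - u/4
v(P) = 6561/256 (v(P) = (2 - ¼*(-1))⁴ = (2 + ¼)⁴ = (9/4)⁴ = 6561/256)
v(k) + 392*(792 - 1*367) = 6561/256 + 392*(792 - 1*367) = 6561/256 + 392*(792 - 367) = 6561/256 + 392*425 = 6561/256 + 166600 = 42656161/256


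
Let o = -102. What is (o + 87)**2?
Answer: 225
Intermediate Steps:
(o + 87)**2 = (-102 + 87)**2 = (-15)**2 = 225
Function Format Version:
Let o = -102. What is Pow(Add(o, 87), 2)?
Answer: 225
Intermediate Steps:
Pow(Add(o, 87), 2) = Pow(Add(-102, 87), 2) = Pow(-15, 2) = 225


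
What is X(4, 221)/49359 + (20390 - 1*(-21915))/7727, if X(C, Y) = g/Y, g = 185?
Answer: 461478710890/84288735453 ≈ 5.4750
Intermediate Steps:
X(C, Y) = 185/Y
X(4, 221)/49359 + (20390 - 1*(-21915))/7727 = (185/221)/49359 + (20390 - 1*(-21915))/7727 = (185*(1/221))*(1/49359) + (20390 + 21915)*(1/7727) = (185/221)*(1/49359) + 42305*(1/7727) = 185/10908339 + 42305/7727 = 461478710890/84288735453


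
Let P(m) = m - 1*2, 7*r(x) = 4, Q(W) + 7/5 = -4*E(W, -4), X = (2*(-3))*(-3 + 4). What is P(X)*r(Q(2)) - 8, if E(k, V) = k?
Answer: -88/7 ≈ -12.571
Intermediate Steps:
X = -6 (X = -6*1 = -6)
Q(W) = -7/5 - 4*W
r(x) = 4/7 (r(x) = (⅐)*4 = 4/7)
P(m) = -2 + m (P(m) = m - 2 = -2 + m)
P(X)*r(Q(2)) - 8 = (-2 - 6)*(4/7) - 8 = -8*4/7 - 8 = -32/7 - 8 = -88/7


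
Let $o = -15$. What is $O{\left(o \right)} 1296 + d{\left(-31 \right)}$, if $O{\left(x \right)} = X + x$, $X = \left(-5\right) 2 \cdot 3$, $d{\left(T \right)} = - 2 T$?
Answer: $-58258$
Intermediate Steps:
$X = -30$ ($X = \left(-10\right) 3 = -30$)
$O{\left(x \right)} = -30 + x$
$O{\left(o \right)} 1296 + d{\left(-31 \right)} = \left(-30 - 15\right) 1296 - -62 = \left(-45\right) 1296 + 62 = -58320 + 62 = -58258$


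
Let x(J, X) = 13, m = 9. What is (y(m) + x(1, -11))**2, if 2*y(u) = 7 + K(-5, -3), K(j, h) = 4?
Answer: 1369/4 ≈ 342.25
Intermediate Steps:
y(u) = 11/2 (y(u) = (7 + 4)/2 = (1/2)*11 = 11/2)
(y(m) + x(1, -11))**2 = (11/2 + 13)**2 = (37/2)**2 = 1369/4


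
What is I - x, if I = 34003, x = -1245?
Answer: 35248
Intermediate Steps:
I - x = 34003 - 1*(-1245) = 34003 + 1245 = 35248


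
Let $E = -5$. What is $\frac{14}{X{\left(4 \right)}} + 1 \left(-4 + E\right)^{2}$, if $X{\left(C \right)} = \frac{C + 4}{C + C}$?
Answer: $95$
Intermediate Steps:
$X{\left(C \right)} = \frac{4 + C}{2 C}$
$\frac{14}{X{\left(4 \right)}} + 1 \left(-4 + E\right)^{2} = \frac{14}{\frac{1}{2} \cdot \frac{1}{4} \left(4 + 4\right)} + 1 \left(-4 - 5\right)^{2} = \frac{14}{\frac{1}{2} \cdot \frac{1}{4} \cdot 8} + 1 \left(-9\right)^{2} = \frac{14}{1} + 1 \cdot 81 = 14 \cdot 1 + 81 = 14 + 81 = 95$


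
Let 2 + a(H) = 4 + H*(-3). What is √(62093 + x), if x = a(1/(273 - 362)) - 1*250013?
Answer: I*√1488498211/89 ≈ 433.5*I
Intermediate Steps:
a(H) = 2 - 3*H (a(H) = -2 + (4 + H*(-3)) = -2 + (4 - 3*H) = 2 - 3*H)
x = -22250976/89 (x = (2 - 3/(273 - 362)) - 1*250013 = (2 - 3/(-89)) - 250013 = (2 - 3*(-1/89)) - 250013 = (2 + 3/89) - 250013 = 181/89 - 250013 = -22250976/89 ≈ -2.5001e+5)
√(62093 + x) = √(62093 - 22250976/89) = √(-16724699/89) = I*√1488498211/89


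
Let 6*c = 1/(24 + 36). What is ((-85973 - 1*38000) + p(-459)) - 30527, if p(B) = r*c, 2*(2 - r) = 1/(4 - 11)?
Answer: -778679971/5040 ≈ -1.5450e+5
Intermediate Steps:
r = 29/14 (r = 2 - 1/(2*(4 - 11)) = 2 - ½/(-7) = 2 - ½*(-⅐) = 2 + 1/14 = 29/14 ≈ 2.0714)
c = 1/360 (c = 1/(6*(24 + 36)) = (⅙)/60 = (⅙)*(1/60) = 1/360 ≈ 0.0027778)
p(B) = 29/5040 (p(B) = (29/14)*(1/360) = 29/5040)
((-85973 - 1*38000) + p(-459)) - 30527 = ((-85973 - 1*38000) + 29/5040) - 30527 = ((-85973 - 38000) + 29/5040) - 30527 = (-123973 + 29/5040) - 30527 = -624823891/5040 - 30527 = -778679971/5040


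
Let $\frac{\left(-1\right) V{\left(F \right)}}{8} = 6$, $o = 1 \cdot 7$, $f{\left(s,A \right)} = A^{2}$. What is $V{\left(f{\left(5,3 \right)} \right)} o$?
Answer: $-336$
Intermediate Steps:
$o = 7$
$V{\left(F \right)} = -48$ ($V{\left(F \right)} = \left(-8\right) 6 = -48$)
$V{\left(f{\left(5,3 \right)} \right)} o = \left(-48\right) 7 = -336$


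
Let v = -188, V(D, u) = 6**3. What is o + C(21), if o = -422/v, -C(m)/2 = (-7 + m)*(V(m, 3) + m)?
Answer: -623573/94 ≈ -6633.8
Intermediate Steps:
V(D, u) = 216
C(m) = -2*(-7 + m)*(216 + m)
o = 211/94 (o = -422/(-188) = -422*(-1/188) = 211/94 ≈ 2.2447)
o + C(21) = 211/94 + (3024 - 418*21 - 2*21**2) = 211/94 + (3024 - 8778 - 2*441) = 211/94 + (3024 - 8778 - 882) = 211/94 - 6636 = -623573/94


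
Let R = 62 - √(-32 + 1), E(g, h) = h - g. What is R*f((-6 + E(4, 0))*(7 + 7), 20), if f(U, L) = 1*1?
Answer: 62 - I*√31 ≈ 62.0 - 5.5678*I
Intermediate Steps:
f(U, L) = 1
R = 62 - I*√31 (R = 62 - √(-31) = 62 - I*√31 ≈ 62.0 - 5.5678*I)
R*f((-6 + E(4, 0))*(7 + 7), 20) = (62 - I*√31)*1 = 62 - I*√31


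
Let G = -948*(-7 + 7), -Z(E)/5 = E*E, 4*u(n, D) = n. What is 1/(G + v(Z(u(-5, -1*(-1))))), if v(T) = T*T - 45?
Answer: 256/4105 ≈ 0.062363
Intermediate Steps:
u(n, D) = n/4
Z(E) = -5*E² (Z(E) = -5*E*E = -5*E²)
G = 0 (G = -948*0 = 0)
v(T) = -45 + T² (v(T) = T² - 45 = -45 + T²)
1/(G + v(Z(u(-5, -1*(-1))))) = 1/(0 + (-45 + (-5*((¼)*(-5))²)²)) = 1/(0 + (-45 + (-5*(-5/4)²)²)) = 1/(0 + (-45 + (-5*25/16)²)) = 1/(0 + (-45 + (-125/16)²)) = 1/(0 + (-45 + 15625/256)) = 1/(0 + 4105/256) = 1/(4105/256) = 256/4105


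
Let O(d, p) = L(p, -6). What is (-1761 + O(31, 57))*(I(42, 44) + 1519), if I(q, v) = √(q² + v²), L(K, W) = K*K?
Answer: 2260272 + 14880*√37 ≈ 2.3508e+6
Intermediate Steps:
L(K, W) = K²
O(d, p) = p²
(-1761 + O(31, 57))*(I(42, 44) + 1519) = (-1761 + 57²)*(√(42² + 44²) + 1519) = (-1761 + 3249)*(√(1764 + 1936) + 1519) = 1488*(√3700 + 1519) = 1488*(10*√37 + 1519) = 1488*(1519 + 10*√37) = 2260272 + 14880*√37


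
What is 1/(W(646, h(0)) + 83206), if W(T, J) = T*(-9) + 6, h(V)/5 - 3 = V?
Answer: 1/77398 ≈ 1.2920e-5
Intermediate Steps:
h(V) = 15 + 5*V
W(T, J) = 6 - 9*T (W(T, J) = -9*T + 6 = 6 - 9*T)
1/(W(646, h(0)) + 83206) = 1/((6 - 9*646) + 83206) = 1/((6 - 5814) + 83206) = 1/(-5808 + 83206) = 1/77398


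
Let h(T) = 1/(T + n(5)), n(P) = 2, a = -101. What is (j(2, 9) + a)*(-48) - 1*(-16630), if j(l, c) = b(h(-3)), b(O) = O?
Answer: 21526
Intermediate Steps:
h(T) = 1/(2 + T) (h(T) = 1/(T + 2) = 1/(2 + T))
j(l, c) = -1 (j(l, c) = 1/(2 - 3) = 1/(-1) = -1)
(j(2, 9) + a)*(-48) - 1*(-16630) = (-1 - 101)*(-48) - 1*(-16630) = -102*(-48) + 16630 = 4896 + 16630 = 21526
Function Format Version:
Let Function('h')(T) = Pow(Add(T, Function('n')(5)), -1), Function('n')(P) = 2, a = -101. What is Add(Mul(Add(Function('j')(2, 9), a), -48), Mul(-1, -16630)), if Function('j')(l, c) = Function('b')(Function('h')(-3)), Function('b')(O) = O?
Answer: 21526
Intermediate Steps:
Function('h')(T) = Pow(Add(2, T), -1) (Function('h')(T) = Pow(Add(T, 2), -1) = Pow(Add(2, T), -1))
Function('j')(l, c) = -1 (Function('j')(l, c) = Pow(Add(2, -3), -1) = Pow(-1, -1) = -1)
Add(Mul(Add(Function('j')(2, 9), a), -48), Mul(-1, -16630)) = Add(Mul(Add(-1, -101), -48), Mul(-1, -16630)) = Add(Mul(-102, -48), 16630) = Add(4896, 16630) = 21526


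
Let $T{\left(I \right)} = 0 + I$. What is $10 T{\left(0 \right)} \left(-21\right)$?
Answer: $0$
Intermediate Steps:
$T{\left(I \right)} = I$
$10 T{\left(0 \right)} \left(-21\right) = 10 \cdot 0 \left(-21\right) = 0 \left(-21\right) = 0$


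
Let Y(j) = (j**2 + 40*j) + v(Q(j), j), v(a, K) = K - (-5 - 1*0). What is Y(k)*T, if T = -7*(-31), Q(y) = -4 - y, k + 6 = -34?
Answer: -7595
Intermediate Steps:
k = -40 (k = -6 - 34 = -40)
T = 217
v(a, K) = 5 + K (v(a, K) = K - (-5 + 0) = K - 1*(-5) = K + 5 = 5 + K)
Y(j) = 5 + j**2 + 41*j (Y(j) = (j**2 + 40*j) + (5 + j) = 5 + j**2 + 41*j)
Y(k)*T = (5 + (-40)**2 + 41*(-40))*217 = (5 + 1600 - 1640)*217 = -35*217 = -7595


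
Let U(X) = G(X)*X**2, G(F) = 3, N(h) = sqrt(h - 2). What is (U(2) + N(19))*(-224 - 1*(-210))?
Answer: -168 - 14*sqrt(17) ≈ -225.72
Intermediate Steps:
N(h) = sqrt(-2 + h)
U(X) = 3*X**2
(U(2) + N(19))*(-224 - 1*(-210)) = (3*2**2 + sqrt(-2 + 19))*(-224 - 1*(-210)) = (3*4 + sqrt(17))*(-224 + 210) = (12 + sqrt(17))*(-14) = -168 - 14*sqrt(17)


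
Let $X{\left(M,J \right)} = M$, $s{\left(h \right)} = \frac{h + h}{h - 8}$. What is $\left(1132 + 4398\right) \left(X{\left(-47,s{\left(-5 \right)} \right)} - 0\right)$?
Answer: $-259910$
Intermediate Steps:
$s{\left(h \right)} = \frac{2 h}{-8 + h}$
$\left(1132 + 4398\right) \left(X{\left(-47,s{\left(-5 \right)} \right)} - 0\right) = \left(1132 + 4398\right) \left(-47 - 0\right) = 5530 \left(-47 + 0\right) = 5530 \left(-47\right) = -259910$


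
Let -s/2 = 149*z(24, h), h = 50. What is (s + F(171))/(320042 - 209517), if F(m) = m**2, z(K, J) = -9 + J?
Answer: 17023/110525 ≈ 0.15402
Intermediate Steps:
s = -12218 (s = -298*(-9 + 50) = -298*41 = -2*6109 = -12218)
(s + F(171))/(320042 - 209517) = (-12218 + 171**2)/(320042 - 209517) = (-12218 + 29241)/110525 = 17023*(1/110525) = 17023/110525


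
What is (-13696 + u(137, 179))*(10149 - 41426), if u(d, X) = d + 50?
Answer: 422520993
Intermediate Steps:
u(d, X) = 50 + d
(-13696 + u(137, 179))*(10149 - 41426) = (-13696 + (50 + 137))*(10149 - 41426) = (-13696 + 187)*(-31277) = -13509*(-31277) = 422520993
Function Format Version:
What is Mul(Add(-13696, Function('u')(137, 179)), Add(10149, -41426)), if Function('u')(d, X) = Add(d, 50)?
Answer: 422520993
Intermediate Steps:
Function('u')(d, X) = Add(50, d)
Mul(Add(-13696, Function('u')(137, 179)), Add(10149, -41426)) = Mul(Add(-13696, Add(50, 137)), Add(10149, -41426)) = Mul(Add(-13696, 187), -31277) = Mul(-13509, -31277) = 422520993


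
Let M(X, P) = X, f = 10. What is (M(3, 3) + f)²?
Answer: 169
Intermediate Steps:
(M(3, 3) + f)² = (3 + 10)² = 13² = 169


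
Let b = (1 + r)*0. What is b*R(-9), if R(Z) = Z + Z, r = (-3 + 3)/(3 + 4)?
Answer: 0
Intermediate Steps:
r = 0 (r = 0/7 = 0*(⅐) = 0)
R(Z) = 2*Z
b = 0 (b = (1 + 0)*0 = 1*0 = 0)
b*R(-9) = 0*(2*(-9)) = 0*(-18) = 0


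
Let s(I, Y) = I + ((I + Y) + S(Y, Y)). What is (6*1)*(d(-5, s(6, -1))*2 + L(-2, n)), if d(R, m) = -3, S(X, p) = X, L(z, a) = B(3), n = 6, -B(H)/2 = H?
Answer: -72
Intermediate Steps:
B(H) = -2*H
L(z, a) = -6 (L(z, a) = -2*3 = -6)
s(I, Y) = 2*I + 2*Y (s(I, Y) = I + ((I + Y) + Y) = I + (I + 2*Y) = 2*I + 2*Y)
(6*1)*(d(-5, s(6, -1))*2 + L(-2, n)) = (6*1)*(-3*2 - 6) = 6*(-6 - 6) = 6*(-12) = -72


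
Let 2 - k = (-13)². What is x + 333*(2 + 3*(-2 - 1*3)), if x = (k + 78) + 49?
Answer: -4369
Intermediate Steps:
k = -167 (k = 2 - 1*(-13)² = 2 - 1*169 = 2 - 169 = -167)
x = -40 (x = (-167 + 78) + 49 = -89 + 49 = -40)
x + 333*(2 + 3*(-2 - 1*3)) = -40 + 333*(2 + 3*(-2 - 1*3)) = -40 + 333*(2 + 3*(-2 - 3)) = -40 + 333*(2 + 3*(-5)) = -40 + 333*(2 - 15) = -40 + 333*(-13) = -40 - 4329 = -4369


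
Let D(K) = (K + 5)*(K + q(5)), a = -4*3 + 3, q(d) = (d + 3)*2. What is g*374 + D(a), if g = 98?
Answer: 36624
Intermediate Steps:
q(d) = 6 + 2*d (q(d) = (3 + d)*2 = 6 + 2*d)
a = -9 (a = -12 + 3 = -9)
D(K) = (5 + K)*(16 + K) (D(K) = (K + 5)*(K + (6 + 2*5)) = (5 + K)*(K + (6 + 10)) = (5 + K)*(K + 16) = (5 + K)*(16 + K))
g*374 + D(a) = 98*374 + (80 + (-9)² + 21*(-9)) = 36652 + (80 + 81 - 189) = 36652 - 28 = 36624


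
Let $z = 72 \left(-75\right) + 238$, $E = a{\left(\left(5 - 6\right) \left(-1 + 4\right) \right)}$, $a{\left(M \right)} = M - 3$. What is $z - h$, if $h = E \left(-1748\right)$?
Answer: $-15650$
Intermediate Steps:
$a{\left(M \right)} = -3 + M$
$E = -6$ ($E = -3 + \left(5 - 6\right) \left(-1 + 4\right) = -3 - 3 = -6$)
$h = 10488$ ($h = \left(-6\right) \left(-1748\right) = 10488$)
$z = -5162$ ($z = -5400 + 238 = -5162$)
$z - h = -5162 - 10488 = -15650$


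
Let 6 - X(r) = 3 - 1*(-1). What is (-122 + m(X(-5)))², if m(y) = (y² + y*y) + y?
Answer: 12544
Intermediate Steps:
X(r) = 2 (X(r) = 6 - (3 - 1*(-1)) = 6 - (3 + 1) = 6 - 1*4 = 6 - 4 = 2)
m(y) = y + 2*y² (m(y) = (y² + y²) + y = 2*y² + y = y + 2*y²)
(-122 + m(X(-5)))² = (-122 + 2*(1 + 2*2))² = (-122 + 2*(1 + 4))² = (-122 + 2*5)² = (-122 + 10)² = (-112)² = 12544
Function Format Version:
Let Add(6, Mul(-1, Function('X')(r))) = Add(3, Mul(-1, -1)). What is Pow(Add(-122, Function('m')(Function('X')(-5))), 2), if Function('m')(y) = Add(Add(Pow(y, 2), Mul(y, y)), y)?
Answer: 12544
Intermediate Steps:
Function('X')(r) = 2 (Function('X')(r) = Add(6, Mul(-1, Add(3, Mul(-1, -1)))) = Add(6, Mul(-1, Add(3, 1))) = Add(6, Mul(-1, 4)) = Add(6, -4) = 2)
Function('m')(y) = Add(y, Mul(2, Pow(y, 2))) (Function('m')(y) = Add(Add(Pow(y, 2), Pow(y, 2)), y) = Add(Mul(2, Pow(y, 2)), y) = Add(y, Mul(2, Pow(y, 2))))
Pow(Add(-122, Function('m')(Function('X')(-5))), 2) = Pow(Add(-122, Mul(2, Add(1, Mul(2, 2)))), 2) = Pow(Add(-122, Mul(2, Add(1, 4))), 2) = Pow(Add(-122, Mul(2, 5)), 2) = Pow(Add(-122, 10), 2) = Pow(-112, 2) = 12544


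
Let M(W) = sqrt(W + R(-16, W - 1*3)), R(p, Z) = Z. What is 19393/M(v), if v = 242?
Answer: 19393*sqrt(481)/481 ≈ 884.25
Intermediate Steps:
M(W) = sqrt(-3 + 2*W) (M(W) = sqrt(W + (W - 1*3)) = sqrt(W + (W - 3)) = sqrt(W + (-3 + W)) = sqrt(-3 + 2*W))
19393/M(v) = 19393/(sqrt(-3 + 2*242)) = 19393/(sqrt(-3 + 484)) = 19393/(sqrt(481)) = 19393*(sqrt(481)/481) = 19393*sqrt(481)/481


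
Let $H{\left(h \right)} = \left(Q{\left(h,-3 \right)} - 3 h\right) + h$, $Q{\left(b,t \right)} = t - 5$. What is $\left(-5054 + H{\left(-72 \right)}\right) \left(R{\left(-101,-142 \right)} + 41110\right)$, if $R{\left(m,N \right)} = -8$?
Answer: $-202139636$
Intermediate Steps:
$Q{\left(b,t \right)} = -5 + t$ ($Q{\left(b,t \right)} = t - 5 = -5 + t$)
$H{\left(h \right)} = -8 - 2 h$ ($H{\left(h \right)} = \left(\left(-5 - 3\right) - 3 h\right) + h = \left(-8 - 3 h\right) + h = -8 - 2 h$)
$\left(-5054 + H{\left(-72 \right)}\right) \left(R{\left(-101,-142 \right)} + 41110\right) = \left(-5054 - -136\right) \left(-8 + 41110\right) = \left(-5054 + \left(-8 + 144\right)\right) 41102 = \left(-5054 + 136\right) 41102 = \left(-4918\right) 41102 = -202139636$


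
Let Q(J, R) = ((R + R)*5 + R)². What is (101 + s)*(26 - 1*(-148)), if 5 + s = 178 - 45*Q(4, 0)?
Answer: 47676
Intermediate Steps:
Q(J, R) = 121*R² (Q(J, R) = ((2*R)*5 + R)² = (10*R + R)² = (11*R)² = 121*R²)
s = 173 (s = -5 + (178 - 5445*0²) = -5 + (178 - 5445*0) = -5 + (178 - 45*0) = -5 + (178 + 0) = -5 + 178 = 173)
(101 + s)*(26 - 1*(-148)) = (101 + 173)*(26 - 1*(-148)) = 274*(26 + 148) = 274*174 = 47676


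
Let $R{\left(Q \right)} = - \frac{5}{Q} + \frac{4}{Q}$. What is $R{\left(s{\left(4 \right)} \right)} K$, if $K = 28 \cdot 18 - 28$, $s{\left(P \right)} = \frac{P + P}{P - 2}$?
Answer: $-119$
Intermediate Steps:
$s{\left(P \right)} = \frac{2 P}{-2 + P}$
$R{\left(Q \right)} = - \frac{1}{Q}$
$K = 476$ ($K = 504 - 28 = 476$)
$R{\left(s{\left(4 \right)} \right)} K = - \frac{1}{2 \cdot 4 \frac{1}{-2 + 4}} \cdot 476 = - \frac{1}{2 \cdot 4 \cdot \frac{1}{2}} \cdot 476 = - \frac{1}{4} \cdot 476 = \left(-1\right) \frac{1}{4} \cdot 476 = \left(- \frac{1}{4}\right) 476 = -119$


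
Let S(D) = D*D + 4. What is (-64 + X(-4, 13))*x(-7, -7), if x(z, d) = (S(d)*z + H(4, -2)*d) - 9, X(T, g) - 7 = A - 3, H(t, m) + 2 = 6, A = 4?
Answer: 22848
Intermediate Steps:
H(t, m) = 4 (H(t, m) = -2 + 6 = 4)
X(T, g) = 8 (X(T, g) = 7 + (4 - 3) = 7 + 1 = 8)
S(D) = 4 + D² (S(D) = D² + 4 = 4 + D²)
x(z, d) = -9 + 4*d + z*(4 + d²) (x(z, d) = ((4 + d²)*z + 4*d) - 9 = (z*(4 + d²) + 4*d) - 9 = (4*d + z*(4 + d²)) - 9 = -9 + 4*d + z*(4 + d²))
(-64 + X(-4, 13))*x(-7, -7) = (-64 + 8)*(-9 + 4*(-7) - 7*(4 + (-7)²)) = -56*(-9 - 28 - 7*(4 + 49)) = -56*(-9 - 28 - 7*53) = -56*(-9 - 28 - 371) = -56*(-408) = 22848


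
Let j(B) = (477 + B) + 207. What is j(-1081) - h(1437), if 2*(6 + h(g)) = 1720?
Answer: -1251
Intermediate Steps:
h(g) = 854 (h(g) = -6 + (1/2)*1720 = -6 + 860 = 854)
j(B) = 684 + B
j(-1081) - h(1437) = (684 - 1081) - 1*854 = -397 - 854 = -1251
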